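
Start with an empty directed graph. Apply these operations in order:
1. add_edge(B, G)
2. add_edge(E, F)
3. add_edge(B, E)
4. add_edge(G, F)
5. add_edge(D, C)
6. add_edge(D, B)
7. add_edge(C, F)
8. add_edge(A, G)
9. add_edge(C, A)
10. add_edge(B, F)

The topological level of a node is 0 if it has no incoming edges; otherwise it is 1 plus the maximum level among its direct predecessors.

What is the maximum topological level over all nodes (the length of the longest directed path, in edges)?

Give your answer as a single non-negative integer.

Op 1: add_edge(B, G). Edges now: 1
Op 2: add_edge(E, F). Edges now: 2
Op 3: add_edge(B, E). Edges now: 3
Op 4: add_edge(G, F). Edges now: 4
Op 5: add_edge(D, C). Edges now: 5
Op 6: add_edge(D, B). Edges now: 6
Op 7: add_edge(C, F). Edges now: 7
Op 8: add_edge(A, G). Edges now: 8
Op 9: add_edge(C, A). Edges now: 9
Op 10: add_edge(B, F). Edges now: 10
Compute levels (Kahn BFS):
  sources (in-degree 0): D
  process D: level=0
    D->B: in-degree(B)=0, level(B)=1, enqueue
    D->C: in-degree(C)=0, level(C)=1, enqueue
  process B: level=1
    B->E: in-degree(E)=0, level(E)=2, enqueue
    B->F: in-degree(F)=3, level(F)>=2
    B->G: in-degree(G)=1, level(G)>=2
  process C: level=1
    C->A: in-degree(A)=0, level(A)=2, enqueue
    C->F: in-degree(F)=2, level(F)>=2
  process E: level=2
    E->F: in-degree(F)=1, level(F)>=3
  process A: level=2
    A->G: in-degree(G)=0, level(G)=3, enqueue
  process G: level=3
    G->F: in-degree(F)=0, level(F)=4, enqueue
  process F: level=4
All levels: A:2, B:1, C:1, D:0, E:2, F:4, G:3
max level = 4

Answer: 4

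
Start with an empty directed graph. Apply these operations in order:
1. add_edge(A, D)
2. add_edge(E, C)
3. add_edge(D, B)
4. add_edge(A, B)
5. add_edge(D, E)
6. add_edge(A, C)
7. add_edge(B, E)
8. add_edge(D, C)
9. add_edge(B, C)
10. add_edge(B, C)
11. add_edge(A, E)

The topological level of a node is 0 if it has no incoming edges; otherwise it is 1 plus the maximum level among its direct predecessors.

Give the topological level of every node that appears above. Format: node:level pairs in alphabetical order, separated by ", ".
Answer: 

Answer: A:0, B:2, C:4, D:1, E:3

Derivation:
Op 1: add_edge(A, D). Edges now: 1
Op 2: add_edge(E, C). Edges now: 2
Op 3: add_edge(D, B). Edges now: 3
Op 4: add_edge(A, B). Edges now: 4
Op 5: add_edge(D, E). Edges now: 5
Op 6: add_edge(A, C). Edges now: 6
Op 7: add_edge(B, E). Edges now: 7
Op 8: add_edge(D, C). Edges now: 8
Op 9: add_edge(B, C). Edges now: 9
Op 10: add_edge(B, C) (duplicate, no change). Edges now: 9
Op 11: add_edge(A, E). Edges now: 10
Compute levels (Kahn BFS):
  sources (in-degree 0): A
  process A: level=0
    A->B: in-degree(B)=1, level(B)>=1
    A->C: in-degree(C)=3, level(C)>=1
    A->D: in-degree(D)=0, level(D)=1, enqueue
    A->E: in-degree(E)=2, level(E)>=1
  process D: level=1
    D->B: in-degree(B)=0, level(B)=2, enqueue
    D->C: in-degree(C)=2, level(C)>=2
    D->E: in-degree(E)=1, level(E)>=2
  process B: level=2
    B->C: in-degree(C)=1, level(C)>=3
    B->E: in-degree(E)=0, level(E)=3, enqueue
  process E: level=3
    E->C: in-degree(C)=0, level(C)=4, enqueue
  process C: level=4
All levels: A:0, B:2, C:4, D:1, E:3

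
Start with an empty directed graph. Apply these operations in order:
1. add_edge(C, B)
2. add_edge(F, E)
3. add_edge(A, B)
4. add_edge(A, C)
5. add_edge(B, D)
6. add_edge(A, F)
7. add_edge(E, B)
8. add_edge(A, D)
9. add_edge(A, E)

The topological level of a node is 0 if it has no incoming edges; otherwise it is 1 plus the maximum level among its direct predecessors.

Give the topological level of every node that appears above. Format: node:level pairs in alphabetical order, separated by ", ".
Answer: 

Answer: A:0, B:3, C:1, D:4, E:2, F:1

Derivation:
Op 1: add_edge(C, B). Edges now: 1
Op 2: add_edge(F, E). Edges now: 2
Op 3: add_edge(A, B). Edges now: 3
Op 4: add_edge(A, C). Edges now: 4
Op 5: add_edge(B, D). Edges now: 5
Op 6: add_edge(A, F). Edges now: 6
Op 7: add_edge(E, B). Edges now: 7
Op 8: add_edge(A, D). Edges now: 8
Op 9: add_edge(A, E). Edges now: 9
Compute levels (Kahn BFS):
  sources (in-degree 0): A
  process A: level=0
    A->B: in-degree(B)=2, level(B)>=1
    A->C: in-degree(C)=0, level(C)=1, enqueue
    A->D: in-degree(D)=1, level(D)>=1
    A->E: in-degree(E)=1, level(E)>=1
    A->F: in-degree(F)=0, level(F)=1, enqueue
  process C: level=1
    C->B: in-degree(B)=1, level(B)>=2
  process F: level=1
    F->E: in-degree(E)=0, level(E)=2, enqueue
  process E: level=2
    E->B: in-degree(B)=0, level(B)=3, enqueue
  process B: level=3
    B->D: in-degree(D)=0, level(D)=4, enqueue
  process D: level=4
All levels: A:0, B:3, C:1, D:4, E:2, F:1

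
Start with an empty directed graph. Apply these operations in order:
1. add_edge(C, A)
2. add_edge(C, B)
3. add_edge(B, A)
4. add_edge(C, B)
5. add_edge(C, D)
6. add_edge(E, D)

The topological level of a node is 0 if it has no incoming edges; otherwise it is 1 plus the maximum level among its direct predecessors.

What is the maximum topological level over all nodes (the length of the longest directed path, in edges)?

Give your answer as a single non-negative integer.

Op 1: add_edge(C, A). Edges now: 1
Op 2: add_edge(C, B). Edges now: 2
Op 3: add_edge(B, A). Edges now: 3
Op 4: add_edge(C, B) (duplicate, no change). Edges now: 3
Op 5: add_edge(C, D). Edges now: 4
Op 6: add_edge(E, D). Edges now: 5
Compute levels (Kahn BFS):
  sources (in-degree 0): C, E
  process C: level=0
    C->A: in-degree(A)=1, level(A)>=1
    C->B: in-degree(B)=0, level(B)=1, enqueue
    C->D: in-degree(D)=1, level(D)>=1
  process E: level=0
    E->D: in-degree(D)=0, level(D)=1, enqueue
  process B: level=1
    B->A: in-degree(A)=0, level(A)=2, enqueue
  process D: level=1
  process A: level=2
All levels: A:2, B:1, C:0, D:1, E:0
max level = 2

Answer: 2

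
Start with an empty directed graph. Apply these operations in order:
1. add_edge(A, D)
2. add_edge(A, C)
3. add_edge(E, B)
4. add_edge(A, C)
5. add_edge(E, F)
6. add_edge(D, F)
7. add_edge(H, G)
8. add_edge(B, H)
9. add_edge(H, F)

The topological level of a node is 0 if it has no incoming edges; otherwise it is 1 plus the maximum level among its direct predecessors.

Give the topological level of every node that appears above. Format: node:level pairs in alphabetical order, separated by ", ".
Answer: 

Op 1: add_edge(A, D). Edges now: 1
Op 2: add_edge(A, C). Edges now: 2
Op 3: add_edge(E, B). Edges now: 3
Op 4: add_edge(A, C) (duplicate, no change). Edges now: 3
Op 5: add_edge(E, F). Edges now: 4
Op 6: add_edge(D, F). Edges now: 5
Op 7: add_edge(H, G). Edges now: 6
Op 8: add_edge(B, H). Edges now: 7
Op 9: add_edge(H, F). Edges now: 8
Compute levels (Kahn BFS):
  sources (in-degree 0): A, E
  process A: level=0
    A->C: in-degree(C)=0, level(C)=1, enqueue
    A->D: in-degree(D)=0, level(D)=1, enqueue
  process E: level=0
    E->B: in-degree(B)=0, level(B)=1, enqueue
    E->F: in-degree(F)=2, level(F)>=1
  process C: level=1
  process D: level=1
    D->F: in-degree(F)=1, level(F)>=2
  process B: level=1
    B->H: in-degree(H)=0, level(H)=2, enqueue
  process H: level=2
    H->F: in-degree(F)=0, level(F)=3, enqueue
    H->G: in-degree(G)=0, level(G)=3, enqueue
  process F: level=3
  process G: level=3
All levels: A:0, B:1, C:1, D:1, E:0, F:3, G:3, H:2

Answer: A:0, B:1, C:1, D:1, E:0, F:3, G:3, H:2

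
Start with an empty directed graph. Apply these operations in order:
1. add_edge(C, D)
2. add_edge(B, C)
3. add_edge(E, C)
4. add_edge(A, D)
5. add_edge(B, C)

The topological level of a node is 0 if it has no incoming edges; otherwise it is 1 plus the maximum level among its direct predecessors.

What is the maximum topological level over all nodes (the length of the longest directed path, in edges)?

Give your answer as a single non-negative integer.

Answer: 2

Derivation:
Op 1: add_edge(C, D). Edges now: 1
Op 2: add_edge(B, C). Edges now: 2
Op 3: add_edge(E, C). Edges now: 3
Op 4: add_edge(A, D). Edges now: 4
Op 5: add_edge(B, C) (duplicate, no change). Edges now: 4
Compute levels (Kahn BFS):
  sources (in-degree 0): A, B, E
  process A: level=0
    A->D: in-degree(D)=1, level(D)>=1
  process B: level=0
    B->C: in-degree(C)=1, level(C)>=1
  process E: level=0
    E->C: in-degree(C)=0, level(C)=1, enqueue
  process C: level=1
    C->D: in-degree(D)=0, level(D)=2, enqueue
  process D: level=2
All levels: A:0, B:0, C:1, D:2, E:0
max level = 2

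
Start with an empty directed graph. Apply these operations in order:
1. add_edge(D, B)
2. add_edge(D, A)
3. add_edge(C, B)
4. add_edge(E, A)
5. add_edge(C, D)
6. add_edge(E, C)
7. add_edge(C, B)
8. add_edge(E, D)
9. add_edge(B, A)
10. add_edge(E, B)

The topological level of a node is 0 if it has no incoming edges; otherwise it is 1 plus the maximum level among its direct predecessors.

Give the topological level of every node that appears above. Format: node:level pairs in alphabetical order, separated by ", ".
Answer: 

Answer: A:4, B:3, C:1, D:2, E:0

Derivation:
Op 1: add_edge(D, B). Edges now: 1
Op 2: add_edge(D, A). Edges now: 2
Op 3: add_edge(C, B). Edges now: 3
Op 4: add_edge(E, A). Edges now: 4
Op 5: add_edge(C, D). Edges now: 5
Op 6: add_edge(E, C). Edges now: 6
Op 7: add_edge(C, B) (duplicate, no change). Edges now: 6
Op 8: add_edge(E, D). Edges now: 7
Op 9: add_edge(B, A). Edges now: 8
Op 10: add_edge(E, B). Edges now: 9
Compute levels (Kahn BFS):
  sources (in-degree 0): E
  process E: level=0
    E->A: in-degree(A)=2, level(A)>=1
    E->B: in-degree(B)=2, level(B)>=1
    E->C: in-degree(C)=0, level(C)=1, enqueue
    E->D: in-degree(D)=1, level(D)>=1
  process C: level=1
    C->B: in-degree(B)=1, level(B)>=2
    C->D: in-degree(D)=0, level(D)=2, enqueue
  process D: level=2
    D->A: in-degree(A)=1, level(A)>=3
    D->B: in-degree(B)=0, level(B)=3, enqueue
  process B: level=3
    B->A: in-degree(A)=0, level(A)=4, enqueue
  process A: level=4
All levels: A:4, B:3, C:1, D:2, E:0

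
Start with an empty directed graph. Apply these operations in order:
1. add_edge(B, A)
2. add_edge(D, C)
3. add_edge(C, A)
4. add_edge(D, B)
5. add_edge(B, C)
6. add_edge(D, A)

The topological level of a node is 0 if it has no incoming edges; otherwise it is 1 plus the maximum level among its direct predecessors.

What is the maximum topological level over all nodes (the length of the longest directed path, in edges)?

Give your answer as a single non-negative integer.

Answer: 3

Derivation:
Op 1: add_edge(B, A). Edges now: 1
Op 2: add_edge(D, C). Edges now: 2
Op 3: add_edge(C, A). Edges now: 3
Op 4: add_edge(D, B). Edges now: 4
Op 5: add_edge(B, C). Edges now: 5
Op 6: add_edge(D, A). Edges now: 6
Compute levels (Kahn BFS):
  sources (in-degree 0): D
  process D: level=0
    D->A: in-degree(A)=2, level(A)>=1
    D->B: in-degree(B)=0, level(B)=1, enqueue
    D->C: in-degree(C)=1, level(C)>=1
  process B: level=1
    B->A: in-degree(A)=1, level(A)>=2
    B->C: in-degree(C)=0, level(C)=2, enqueue
  process C: level=2
    C->A: in-degree(A)=0, level(A)=3, enqueue
  process A: level=3
All levels: A:3, B:1, C:2, D:0
max level = 3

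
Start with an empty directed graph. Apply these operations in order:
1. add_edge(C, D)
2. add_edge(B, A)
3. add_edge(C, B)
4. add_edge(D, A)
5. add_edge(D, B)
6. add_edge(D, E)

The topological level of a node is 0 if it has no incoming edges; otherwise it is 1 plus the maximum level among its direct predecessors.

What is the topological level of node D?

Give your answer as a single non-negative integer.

Op 1: add_edge(C, D). Edges now: 1
Op 2: add_edge(B, A). Edges now: 2
Op 3: add_edge(C, B). Edges now: 3
Op 4: add_edge(D, A). Edges now: 4
Op 5: add_edge(D, B). Edges now: 5
Op 6: add_edge(D, E). Edges now: 6
Compute levels (Kahn BFS):
  sources (in-degree 0): C
  process C: level=0
    C->B: in-degree(B)=1, level(B)>=1
    C->D: in-degree(D)=0, level(D)=1, enqueue
  process D: level=1
    D->A: in-degree(A)=1, level(A)>=2
    D->B: in-degree(B)=0, level(B)=2, enqueue
    D->E: in-degree(E)=0, level(E)=2, enqueue
  process B: level=2
    B->A: in-degree(A)=0, level(A)=3, enqueue
  process E: level=2
  process A: level=3
All levels: A:3, B:2, C:0, D:1, E:2
level(D) = 1

Answer: 1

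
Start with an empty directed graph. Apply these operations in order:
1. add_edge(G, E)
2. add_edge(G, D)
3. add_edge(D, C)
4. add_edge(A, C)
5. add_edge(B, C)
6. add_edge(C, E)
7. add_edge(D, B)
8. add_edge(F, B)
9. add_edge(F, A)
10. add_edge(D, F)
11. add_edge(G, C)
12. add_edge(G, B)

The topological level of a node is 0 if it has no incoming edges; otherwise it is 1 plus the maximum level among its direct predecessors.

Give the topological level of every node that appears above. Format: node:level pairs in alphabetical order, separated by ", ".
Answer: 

Op 1: add_edge(G, E). Edges now: 1
Op 2: add_edge(G, D). Edges now: 2
Op 3: add_edge(D, C). Edges now: 3
Op 4: add_edge(A, C). Edges now: 4
Op 5: add_edge(B, C). Edges now: 5
Op 6: add_edge(C, E). Edges now: 6
Op 7: add_edge(D, B). Edges now: 7
Op 8: add_edge(F, B). Edges now: 8
Op 9: add_edge(F, A). Edges now: 9
Op 10: add_edge(D, F). Edges now: 10
Op 11: add_edge(G, C). Edges now: 11
Op 12: add_edge(G, B). Edges now: 12
Compute levels (Kahn BFS):
  sources (in-degree 0): G
  process G: level=0
    G->B: in-degree(B)=2, level(B)>=1
    G->C: in-degree(C)=3, level(C)>=1
    G->D: in-degree(D)=0, level(D)=1, enqueue
    G->E: in-degree(E)=1, level(E)>=1
  process D: level=1
    D->B: in-degree(B)=1, level(B)>=2
    D->C: in-degree(C)=2, level(C)>=2
    D->F: in-degree(F)=0, level(F)=2, enqueue
  process F: level=2
    F->A: in-degree(A)=0, level(A)=3, enqueue
    F->B: in-degree(B)=0, level(B)=3, enqueue
  process A: level=3
    A->C: in-degree(C)=1, level(C)>=4
  process B: level=3
    B->C: in-degree(C)=0, level(C)=4, enqueue
  process C: level=4
    C->E: in-degree(E)=0, level(E)=5, enqueue
  process E: level=5
All levels: A:3, B:3, C:4, D:1, E:5, F:2, G:0

Answer: A:3, B:3, C:4, D:1, E:5, F:2, G:0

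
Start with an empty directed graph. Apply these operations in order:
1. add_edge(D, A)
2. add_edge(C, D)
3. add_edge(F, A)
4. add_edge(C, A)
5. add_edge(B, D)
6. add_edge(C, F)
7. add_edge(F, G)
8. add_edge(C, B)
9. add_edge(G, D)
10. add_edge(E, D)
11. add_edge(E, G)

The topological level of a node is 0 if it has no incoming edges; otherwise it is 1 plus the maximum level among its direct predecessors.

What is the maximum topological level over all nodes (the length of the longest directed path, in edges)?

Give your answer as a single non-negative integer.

Answer: 4

Derivation:
Op 1: add_edge(D, A). Edges now: 1
Op 2: add_edge(C, D). Edges now: 2
Op 3: add_edge(F, A). Edges now: 3
Op 4: add_edge(C, A). Edges now: 4
Op 5: add_edge(B, D). Edges now: 5
Op 6: add_edge(C, F). Edges now: 6
Op 7: add_edge(F, G). Edges now: 7
Op 8: add_edge(C, B). Edges now: 8
Op 9: add_edge(G, D). Edges now: 9
Op 10: add_edge(E, D). Edges now: 10
Op 11: add_edge(E, G). Edges now: 11
Compute levels (Kahn BFS):
  sources (in-degree 0): C, E
  process C: level=0
    C->A: in-degree(A)=2, level(A)>=1
    C->B: in-degree(B)=0, level(B)=1, enqueue
    C->D: in-degree(D)=3, level(D)>=1
    C->F: in-degree(F)=0, level(F)=1, enqueue
  process E: level=0
    E->D: in-degree(D)=2, level(D)>=1
    E->G: in-degree(G)=1, level(G)>=1
  process B: level=1
    B->D: in-degree(D)=1, level(D)>=2
  process F: level=1
    F->A: in-degree(A)=1, level(A)>=2
    F->G: in-degree(G)=0, level(G)=2, enqueue
  process G: level=2
    G->D: in-degree(D)=0, level(D)=3, enqueue
  process D: level=3
    D->A: in-degree(A)=0, level(A)=4, enqueue
  process A: level=4
All levels: A:4, B:1, C:0, D:3, E:0, F:1, G:2
max level = 4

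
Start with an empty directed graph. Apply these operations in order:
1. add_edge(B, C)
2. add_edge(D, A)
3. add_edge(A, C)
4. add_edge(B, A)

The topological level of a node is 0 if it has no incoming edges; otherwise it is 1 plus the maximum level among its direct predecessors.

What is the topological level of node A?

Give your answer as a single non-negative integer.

Op 1: add_edge(B, C). Edges now: 1
Op 2: add_edge(D, A). Edges now: 2
Op 3: add_edge(A, C). Edges now: 3
Op 4: add_edge(B, A). Edges now: 4
Compute levels (Kahn BFS):
  sources (in-degree 0): B, D
  process B: level=0
    B->A: in-degree(A)=1, level(A)>=1
    B->C: in-degree(C)=1, level(C)>=1
  process D: level=0
    D->A: in-degree(A)=0, level(A)=1, enqueue
  process A: level=1
    A->C: in-degree(C)=0, level(C)=2, enqueue
  process C: level=2
All levels: A:1, B:0, C:2, D:0
level(A) = 1

Answer: 1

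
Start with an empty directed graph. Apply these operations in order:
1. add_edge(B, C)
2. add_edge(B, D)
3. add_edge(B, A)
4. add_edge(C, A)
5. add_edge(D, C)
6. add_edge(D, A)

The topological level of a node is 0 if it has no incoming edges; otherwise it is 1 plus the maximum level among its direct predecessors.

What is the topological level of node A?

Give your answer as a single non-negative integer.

Op 1: add_edge(B, C). Edges now: 1
Op 2: add_edge(B, D). Edges now: 2
Op 3: add_edge(B, A). Edges now: 3
Op 4: add_edge(C, A). Edges now: 4
Op 5: add_edge(D, C). Edges now: 5
Op 6: add_edge(D, A). Edges now: 6
Compute levels (Kahn BFS):
  sources (in-degree 0): B
  process B: level=0
    B->A: in-degree(A)=2, level(A)>=1
    B->C: in-degree(C)=1, level(C)>=1
    B->D: in-degree(D)=0, level(D)=1, enqueue
  process D: level=1
    D->A: in-degree(A)=1, level(A)>=2
    D->C: in-degree(C)=0, level(C)=2, enqueue
  process C: level=2
    C->A: in-degree(A)=0, level(A)=3, enqueue
  process A: level=3
All levels: A:3, B:0, C:2, D:1
level(A) = 3

Answer: 3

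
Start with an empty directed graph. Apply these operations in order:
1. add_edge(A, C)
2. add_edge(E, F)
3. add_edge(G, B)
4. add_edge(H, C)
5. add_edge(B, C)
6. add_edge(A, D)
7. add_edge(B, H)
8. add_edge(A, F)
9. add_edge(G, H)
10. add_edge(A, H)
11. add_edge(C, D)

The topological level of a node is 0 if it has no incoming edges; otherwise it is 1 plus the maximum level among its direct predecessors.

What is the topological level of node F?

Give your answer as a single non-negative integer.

Op 1: add_edge(A, C). Edges now: 1
Op 2: add_edge(E, F). Edges now: 2
Op 3: add_edge(G, B). Edges now: 3
Op 4: add_edge(H, C). Edges now: 4
Op 5: add_edge(B, C). Edges now: 5
Op 6: add_edge(A, D). Edges now: 6
Op 7: add_edge(B, H). Edges now: 7
Op 8: add_edge(A, F). Edges now: 8
Op 9: add_edge(G, H). Edges now: 9
Op 10: add_edge(A, H). Edges now: 10
Op 11: add_edge(C, D). Edges now: 11
Compute levels (Kahn BFS):
  sources (in-degree 0): A, E, G
  process A: level=0
    A->C: in-degree(C)=2, level(C)>=1
    A->D: in-degree(D)=1, level(D)>=1
    A->F: in-degree(F)=1, level(F)>=1
    A->H: in-degree(H)=2, level(H)>=1
  process E: level=0
    E->F: in-degree(F)=0, level(F)=1, enqueue
  process G: level=0
    G->B: in-degree(B)=0, level(B)=1, enqueue
    G->H: in-degree(H)=1, level(H)>=1
  process F: level=1
  process B: level=1
    B->C: in-degree(C)=1, level(C)>=2
    B->H: in-degree(H)=0, level(H)=2, enqueue
  process H: level=2
    H->C: in-degree(C)=0, level(C)=3, enqueue
  process C: level=3
    C->D: in-degree(D)=0, level(D)=4, enqueue
  process D: level=4
All levels: A:0, B:1, C:3, D:4, E:0, F:1, G:0, H:2
level(F) = 1

Answer: 1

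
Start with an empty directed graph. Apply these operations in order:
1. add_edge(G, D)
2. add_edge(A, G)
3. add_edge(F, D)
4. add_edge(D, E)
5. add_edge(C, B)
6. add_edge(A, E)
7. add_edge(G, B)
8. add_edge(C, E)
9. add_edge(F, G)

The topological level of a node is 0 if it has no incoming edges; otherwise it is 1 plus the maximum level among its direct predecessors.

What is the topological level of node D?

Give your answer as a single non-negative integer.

Op 1: add_edge(G, D). Edges now: 1
Op 2: add_edge(A, G). Edges now: 2
Op 3: add_edge(F, D). Edges now: 3
Op 4: add_edge(D, E). Edges now: 4
Op 5: add_edge(C, B). Edges now: 5
Op 6: add_edge(A, E). Edges now: 6
Op 7: add_edge(G, B). Edges now: 7
Op 8: add_edge(C, E). Edges now: 8
Op 9: add_edge(F, G). Edges now: 9
Compute levels (Kahn BFS):
  sources (in-degree 0): A, C, F
  process A: level=0
    A->E: in-degree(E)=2, level(E)>=1
    A->G: in-degree(G)=1, level(G)>=1
  process C: level=0
    C->B: in-degree(B)=1, level(B)>=1
    C->E: in-degree(E)=1, level(E)>=1
  process F: level=0
    F->D: in-degree(D)=1, level(D)>=1
    F->G: in-degree(G)=0, level(G)=1, enqueue
  process G: level=1
    G->B: in-degree(B)=0, level(B)=2, enqueue
    G->D: in-degree(D)=0, level(D)=2, enqueue
  process B: level=2
  process D: level=2
    D->E: in-degree(E)=0, level(E)=3, enqueue
  process E: level=3
All levels: A:0, B:2, C:0, D:2, E:3, F:0, G:1
level(D) = 2

Answer: 2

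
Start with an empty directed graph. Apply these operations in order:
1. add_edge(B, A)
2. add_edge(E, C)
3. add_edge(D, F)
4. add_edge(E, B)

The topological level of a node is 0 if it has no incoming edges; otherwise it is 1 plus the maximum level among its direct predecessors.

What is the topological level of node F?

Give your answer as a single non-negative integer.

Op 1: add_edge(B, A). Edges now: 1
Op 2: add_edge(E, C). Edges now: 2
Op 3: add_edge(D, F). Edges now: 3
Op 4: add_edge(E, B). Edges now: 4
Compute levels (Kahn BFS):
  sources (in-degree 0): D, E
  process D: level=0
    D->F: in-degree(F)=0, level(F)=1, enqueue
  process E: level=0
    E->B: in-degree(B)=0, level(B)=1, enqueue
    E->C: in-degree(C)=0, level(C)=1, enqueue
  process F: level=1
  process B: level=1
    B->A: in-degree(A)=0, level(A)=2, enqueue
  process C: level=1
  process A: level=2
All levels: A:2, B:1, C:1, D:0, E:0, F:1
level(F) = 1

Answer: 1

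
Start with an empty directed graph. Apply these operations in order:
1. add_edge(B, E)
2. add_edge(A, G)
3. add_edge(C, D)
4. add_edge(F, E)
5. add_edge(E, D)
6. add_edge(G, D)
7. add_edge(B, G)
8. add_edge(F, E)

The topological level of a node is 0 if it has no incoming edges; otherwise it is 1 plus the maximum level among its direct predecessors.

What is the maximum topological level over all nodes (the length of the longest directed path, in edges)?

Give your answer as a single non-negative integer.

Answer: 2

Derivation:
Op 1: add_edge(B, E). Edges now: 1
Op 2: add_edge(A, G). Edges now: 2
Op 3: add_edge(C, D). Edges now: 3
Op 4: add_edge(F, E). Edges now: 4
Op 5: add_edge(E, D). Edges now: 5
Op 6: add_edge(G, D). Edges now: 6
Op 7: add_edge(B, G). Edges now: 7
Op 8: add_edge(F, E) (duplicate, no change). Edges now: 7
Compute levels (Kahn BFS):
  sources (in-degree 0): A, B, C, F
  process A: level=0
    A->G: in-degree(G)=1, level(G)>=1
  process B: level=0
    B->E: in-degree(E)=1, level(E)>=1
    B->G: in-degree(G)=0, level(G)=1, enqueue
  process C: level=0
    C->D: in-degree(D)=2, level(D)>=1
  process F: level=0
    F->E: in-degree(E)=0, level(E)=1, enqueue
  process G: level=1
    G->D: in-degree(D)=1, level(D)>=2
  process E: level=1
    E->D: in-degree(D)=0, level(D)=2, enqueue
  process D: level=2
All levels: A:0, B:0, C:0, D:2, E:1, F:0, G:1
max level = 2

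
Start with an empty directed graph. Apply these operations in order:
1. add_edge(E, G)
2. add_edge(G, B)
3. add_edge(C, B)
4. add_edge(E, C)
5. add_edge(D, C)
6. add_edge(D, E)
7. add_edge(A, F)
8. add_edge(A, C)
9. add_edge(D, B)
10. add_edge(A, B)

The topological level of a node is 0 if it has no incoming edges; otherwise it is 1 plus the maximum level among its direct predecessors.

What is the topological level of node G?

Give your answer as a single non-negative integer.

Op 1: add_edge(E, G). Edges now: 1
Op 2: add_edge(G, B). Edges now: 2
Op 3: add_edge(C, B). Edges now: 3
Op 4: add_edge(E, C). Edges now: 4
Op 5: add_edge(D, C). Edges now: 5
Op 6: add_edge(D, E). Edges now: 6
Op 7: add_edge(A, F). Edges now: 7
Op 8: add_edge(A, C). Edges now: 8
Op 9: add_edge(D, B). Edges now: 9
Op 10: add_edge(A, B). Edges now: 10
Compute levels (Kahn BFS):
  sources (in-degree 0): A, D
  process A: level=0
    A->B: in-degree(B)=3, level(B)>=1
    A->C: in-degree(C)=2, level(C)>=1
    A->F: in-degree(F)=0, level(F)=1, enqueue
  process D: level=0
    D->B: in-degree(B)=2, level(B)>=1
    D->C: in-degree(C)=1, level(C)>=1
    D->E: in-degree(E)=0, level(E)=1, enqueue
  process F: level=1
  process E: level=1
    E->C: in-degree(C)=0, level(C)=2, enqueue
    E->G: in-degree(G)=0, level(G)=2, enqueue
  process C: level=2
    C->B: in-degree(B)=1, level(B)>=3
  process G: level=2
    G->B: in-degree(B)=0, level(B)=3, enqueue
  process B: level=3
All levels: A:0, B:3, C:2, D:0, E:1, F:1, G:2
level(G) = 2

Answer: 2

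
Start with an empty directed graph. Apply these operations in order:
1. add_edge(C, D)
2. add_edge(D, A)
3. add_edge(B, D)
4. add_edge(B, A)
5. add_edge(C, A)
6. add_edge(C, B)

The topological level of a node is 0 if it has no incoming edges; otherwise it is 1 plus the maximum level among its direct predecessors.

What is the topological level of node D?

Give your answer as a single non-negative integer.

Answer: 2

Derivation:
Op 1: add_edge(C, D). Edges now: 1
Op 2: add_edge(D, A). Edges now: 2
Op 3: add_edge(B, D). Edges now: 3
Op 4: add_edge(B, A). Edges now: 4
Op 5: add_edge(C, A). Edges now: 5
Op 6: add_edge(C, B). Edges now: 6
Compute levels (Kahn BFS):
  sources (in-degree 0): C
  process C: level=0
    C->A: in-degree(A)=2, level(A)>=1
    C->B: in-degree(B)=0, level(B)=1, enqueue
    C->D: in-degree(D)=1, level(D)>=1
  process B: level=1
    B->A: in-degree(A)=1, level(A)>=2
    B->D: in-degree(D)=0, level(D)=2, enqueue
  process D: level=2
    D->A: in-degree(A)=0, level(A)=3, enqueue
  process A: level=3
All levels: A:3, B:1, C:0, D:2
level(D) = 2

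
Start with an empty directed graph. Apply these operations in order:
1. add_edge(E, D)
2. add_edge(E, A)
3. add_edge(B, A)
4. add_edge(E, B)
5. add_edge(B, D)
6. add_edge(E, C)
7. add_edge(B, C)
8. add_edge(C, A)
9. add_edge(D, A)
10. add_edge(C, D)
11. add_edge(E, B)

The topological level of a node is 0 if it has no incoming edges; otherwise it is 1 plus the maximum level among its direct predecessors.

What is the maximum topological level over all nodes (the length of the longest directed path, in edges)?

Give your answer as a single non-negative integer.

Answer: 4

Derivation:
Op 1: add_edge(E, D). Edges now: 1
Op 2: add_edge(E, A). Edges now: 2
Op 3: add_edge(B, A). Edges now: 3
Op 4: add_edge(E, B). Edges now: 4
Op 5: add_edge(B, D). Edges now: 5
Op 6: add_edge(E, C). Edges now: 6
Op 7: add_edge(B, C). Edges now: 7
Op 8: add_edge(C, A). Edges now: 8
Op 9: add_edge(D, A). Edges now: 9
Op 10: add_edge(C, D). Edges now: 10
Op 11: add_edge(E, B) (duplicate, no change). Edges now: 10
Compute levels (Kahn BFS):
  sources (in-degree 0): E
  process E: level=0
    E->A: in-degree(A)=3, level(A)>=1
    E->B: in-degree(B)=0, level(B)=1, enqueue
    E->C: in-degree(C)=1, level(C)>=1
    E->D: in-degree(D)=2, level(D)>=1
  process B: level=1
    B->A: in-degree(A)=2, level(A)>=2
    B->C: in-degree(C)=0, level(C)=2, enqueue
    B->D: in-degree(D)=1, level(D)>=2
  process C: level=2
    C->A: in-degree(A)=1, level(A)>=3
    C->D: in-degree(D)=0, level(D)=3, enqueue
  process D: level=3
    D->A: in-degree(A)=0, level(A)=4, enqueue
  process A: level=4
All levels: A:4, B:1, C:2, D:3, E:0
max level = 4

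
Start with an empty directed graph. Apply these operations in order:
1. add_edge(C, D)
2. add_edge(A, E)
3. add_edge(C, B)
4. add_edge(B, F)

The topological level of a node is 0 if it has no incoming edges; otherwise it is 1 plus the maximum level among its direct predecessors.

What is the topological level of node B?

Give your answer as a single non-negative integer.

Answer: 1

Derivation:
Op 1: add_edge(C, D). Edges now: 1
Op 2: add_edge(A, E). Edges now: 2
Op 3: add_edge(C, B). Edges now: 3
Op 4: add_edge(B, F). Edges now: 4
Compute levels (Kahn BFS):
  sources (in-degree 0): A, C
  process A: level=0
    A->E: in-degree(E)=0, level(E)=1, enqueue
  process C: level=0
    C->B: in-degree(B)=0, level(B)=1, enqueue
    C->D: in-degree(D)=0, level(D)=1, enqueue
  process E: level=1
  process B: level=1
    B->F: in-degree(F)=0, level(F)=2, enqueue
  process D: level=1
  process F: level=2
All levels: A:0, B:1, C:0, D:1, E:1, F:2
level(B) = 1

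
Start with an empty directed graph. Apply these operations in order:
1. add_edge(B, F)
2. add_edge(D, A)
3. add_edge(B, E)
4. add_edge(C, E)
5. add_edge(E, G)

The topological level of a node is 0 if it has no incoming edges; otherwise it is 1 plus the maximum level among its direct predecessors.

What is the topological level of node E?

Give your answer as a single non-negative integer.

Op 1: add_edge(B, F). Edges now: 1
Op 2: add_edge(D, A). Edges now: 2
Op 3: add_edge(B, E). Edges now: 3
Op 4: add_edge(C, E). Edges now: 4
Op 5: add_edge(E, G). Edges now: 5
Compute levels (Kahn BFS):
  sources (in-degree 0): B, C, D
  process B: level=0
    B->E: in-degree(E)=1, level(E)>=1
    B->F: in-degree(F)=0, level(F)=1, enqueue
  process C: level=0
    C->E: in-degree(E)=0, level(E)=1, enqueue
  process D: level=0
    D->A: in-degree(A)=0, level(A)=1, enqueue
  process F: level=1
  process E: level=1
    E->G: in-degree(G)=0, level(G)=2, enqueue
  process A: level=1
  process G: level=2
All levels: A:1, B:0, C:0, D:0, E:1, F:1, G:2
level(E) = 1

Answer: 1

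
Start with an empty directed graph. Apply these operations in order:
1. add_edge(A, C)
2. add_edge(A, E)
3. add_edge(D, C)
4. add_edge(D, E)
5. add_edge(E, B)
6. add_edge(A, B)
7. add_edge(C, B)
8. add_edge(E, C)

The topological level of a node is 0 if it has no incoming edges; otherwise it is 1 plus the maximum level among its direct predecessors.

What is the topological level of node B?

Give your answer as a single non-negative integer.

Op 1: add_edge(A, C). Edges now: 1
Op 2: add_edge(A, E). Edges now: 2
Op 3: add_edge(D, C). Edges now: 3
Op 4: add_edge(D, E). Edges now: 4
Op 5: add_edge(E, B). Edges now: 5
Op 6: add_edge(A, B). Edges now: 6
Op 7: add_edge(C, B). Edges now: 7
Op 8: add_edge(E, C). Edges now: 8
Compute levels (Kahn BFS):
  sources (in-degree 0): A, D
  process A: level=0
    A->B: in-degree(B)=2, level(B)>=1
    A->C: in-degree(C)=2, level(C)>=1
    A->E: in-degree(E)=1, level(E)>=1
  process D: level=0
    D->C: in-degree(C)=1, level(C)>=1
    D->E: in-degree(E)=0, level(E)=1, enqueue
  process E: level=1
    E->B: in-degree(B)=1, level(B)>=2
    E->C: in-degree(C)=0, level(C)=2, enqueue
  process C: level=2
    C->B: in-degree(B)=0, level(B)=3, enqueue
  process B: level=3
All levels: A:0, B:3, C:2, D:0, E:1
level(B) = 3

Answer: 3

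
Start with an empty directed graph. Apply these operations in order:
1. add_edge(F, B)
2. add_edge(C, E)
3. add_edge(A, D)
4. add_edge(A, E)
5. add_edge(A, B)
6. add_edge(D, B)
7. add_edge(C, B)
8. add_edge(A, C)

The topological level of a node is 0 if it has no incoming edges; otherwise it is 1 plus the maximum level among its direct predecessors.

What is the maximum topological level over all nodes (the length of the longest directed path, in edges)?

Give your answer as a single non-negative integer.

Op 1: add_edge(F, B). Edges now: 1
Op 2: add_edge(C, E). Edges now: 2
Op 3: add_edge(A, D). Edges now: 3
Op 4: add_edge(A, E). Edges now: 4
Op 5: add_edge(A, B). Edges now: 5
Op 6: add_edge(D, B). Edges now: 6
Op 7: add_edge(C, B). Edges now: 7
Op 8: add_edge(A, C). Edges now: 8
Compute levels (Kahn BFS):
  sources (in-degree 0): A, F
  process A: level=0
    A->B: in-degree(B)=3, level(B)>=1
    A->C: in-degree(C)=0, level(C)=1, enqueue
    A->D: in-degree(D)=0, level(D)=1, enqueue
    A->E: in-degree(E)=1, level(E)>=1
  process F: level=0
    F->B: in-degree(B)=2, level(B)>=1
  process C: level=1
    C->B: in-degree(B)=1, level(B)>=2
    C->E: in-degree(E)=0, level(E)=2, enqueue
  process D: level=1
    D->B: in-degree(B)=0, level(B)=2, enqueue
  process E: level=2
  process B: level=2
All levels: A:0, B:2, C:1, D:1, E:2, F:0
max level = 2

Answer: 2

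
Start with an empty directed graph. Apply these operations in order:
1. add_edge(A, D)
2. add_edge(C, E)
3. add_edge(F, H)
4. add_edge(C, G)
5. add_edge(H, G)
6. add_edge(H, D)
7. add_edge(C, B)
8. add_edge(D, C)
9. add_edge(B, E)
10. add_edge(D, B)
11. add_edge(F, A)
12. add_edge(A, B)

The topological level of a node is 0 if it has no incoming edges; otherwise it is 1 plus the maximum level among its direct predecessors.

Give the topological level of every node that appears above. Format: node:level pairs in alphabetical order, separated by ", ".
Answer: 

Answer: A:1, B:4, C:3, D:2, E:5, F:0, G:4, H:1

Derivation:
Op 1: add_edge(A, D). Edges now: 1
Op 2: add_edge(C, E). Edges now: 2
Op 3: add_edge(F, H). Edges now: 3
Op 4: add_edge(C, G). Edges now: 4
Op 5: add_edge(H, G). Edges now: 5
Op 6: add_edge(H, D). Edges now: 6
Op 7: add_edge(C, B). Edges now: 7
Op 8: add_edge(D, C). Edges now: 8
Op 9: add_edge(B, E). Edges now: 9
Op 10: add_edge(D, B). Edges now: 10
Op 11: add_edge(F, A). Edges now: 11
Op 12: add_edge(A, B). Edges now: 12
Compute levels (Kahn BFS):
  sources (in-degree 0): F
  process F: level=0
    F->A: in-degree(A)=0, level(A)=1, enqueue
    F->H: in-degree(H)=0, level(H)=1, enqueue
  process A: level=1
    A->B: in-degree(B)=2, level(B)>=2
    A->D: in-degree(D)=1, level(D)>=2
  process H: level=1
    H->D: in-degree(D)=0, level(D)=2, enqueue
    H->G: in-degree(G)=1, level(G)>=2
  process D: level=2
    D->B: in-degree(B)=1, level(B)>=3
    D->C: in-degree(C)=0, level(C)=3, enqueue
  process C: level=3
    C->B: in-degree(B)=0, level(B)=4, enqueue
    C->E: in-degree(E)=1, level(E)>=4
    C->G: in-degree(G)=0, level(G)=4, enqueue
  process B: level=4
    B->E: in-degree(E)=0, level(E)=5, enqueue
  process G: level=4
  process E: level=5
All levels: A:1, B:4, C:3, D:2, E:5, F:0, G:4, H:1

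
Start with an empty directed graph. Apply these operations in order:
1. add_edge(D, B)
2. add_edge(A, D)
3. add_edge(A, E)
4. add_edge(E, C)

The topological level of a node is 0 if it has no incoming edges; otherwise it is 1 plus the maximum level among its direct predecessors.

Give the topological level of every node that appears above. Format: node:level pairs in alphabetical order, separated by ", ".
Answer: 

Answer: A:0, B:2, C:2, D:1, E:1

Derivation:
Op 1: add_edge(D, B). Edges now: 1
Op 2: add_edge(A, D). Edges now: 2
Op 3: add_edge(A, E). Edges now: 3
Op 4: add_edge(E, C). Edges now: 4
Compute levels (Kahn BFS):
  sources (in-degree 0): A
  process A: level=0
    A->D: in-degree(D)=0, level(D)=1, enqueue
    A->E: in-degree(E)=0, level(E)=1, enqueue
  process D: level=1
    D->B: in-degree(B)=0, level(B)=2, enqueue
  process E: level=1
    E->C: in-degree(C)=0, level(C)=2, enqueue
  process B: level=2
  process C: level=2
All levels: A:0, B:2, C:2, D:1, E:1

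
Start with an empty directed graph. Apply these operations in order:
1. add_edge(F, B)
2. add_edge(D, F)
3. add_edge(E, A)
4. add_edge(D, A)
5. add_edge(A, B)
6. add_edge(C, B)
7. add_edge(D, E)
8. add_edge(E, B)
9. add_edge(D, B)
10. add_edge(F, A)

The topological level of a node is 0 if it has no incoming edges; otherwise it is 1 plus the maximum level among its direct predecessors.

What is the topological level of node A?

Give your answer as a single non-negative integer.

Answer: 2

Derivation:
Op 1: add_edge(F, B). Edges now: 1
Op 2: add_edge(D, F). Edges now: 2
Op 3: add_edge(E, A). Edges now: 3
Op 4: add_edge(D, A). Edges now: 4
Op 5: add_edge(A, B). Edges now: 5
Op 6: add_edge(C, B). Edges now: 6
Op 7: add_edge(D, E). Edges now: 7
Op 8: add_edge(E, B). Edges now: 8
Op 9: add_edge(D, B). Edges now: 9
Op 10: add_edge(F, A). Edges now: 10
Compute levels (Kahn BFS):
  sources (in-degree 0): C, D
  process C: level=0
    C->B: in-degree(B)=4, level(B)>=1
  process D: level=0
    D->A: in-degree(A)=2, level(A)>=1
    D->B: in-degree(B)=3, level(B)>=1
    D->E: in-degree(E)=0, level(E)=1, enqueue
    D->F: in-degree(F)=0, level(F)=1, enqueue
  process E: level=1
    E->A: in-degree(A)=1, level(A)>=2
    E->B: in-degree(B)=2, level(B)>=2
  process F: level=1
    F->A: in-degree(A)=0, level(A)=2, enqueue
    F->B: in-degree(B)=1, level(B)>=2
  process A: level=2
    A->B: in-degree(B)=0, level(B)=3, enqueue
  process B: level=3
All levels: A:2, B:3, C:0, D:0, E:1, F:1
level(A) = 2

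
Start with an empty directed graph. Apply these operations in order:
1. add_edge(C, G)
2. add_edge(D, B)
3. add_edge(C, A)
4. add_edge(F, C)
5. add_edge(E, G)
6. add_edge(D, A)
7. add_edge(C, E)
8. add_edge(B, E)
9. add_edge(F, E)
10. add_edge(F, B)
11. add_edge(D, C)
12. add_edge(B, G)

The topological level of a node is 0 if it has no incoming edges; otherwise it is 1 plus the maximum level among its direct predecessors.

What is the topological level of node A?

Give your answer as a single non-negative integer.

Answer: 2

Derivation:
Op 1: add_edge(C, G). Edges now: 1
Op 2: add_edge(D, B). Edges now: 2
Op 3: add_edge(C, A). Edges now: 3
Op 4: add_edge(F, C). Edges now: 4
Op 5: add_edge(E, G). Edges now: 5
Op 6: add_edge(D, A). Edges now: 6
Op 7: add_edge(C, E). Edges now: 7
Op 8: add_edge(B, E). Edges now: 8
Op 9: add_edge(F, E). Edges now: 9
Op 10: add_edge(F, B). Edges now: 10
Op 11: add_edge(D, C). Edges now: 11
Op 12: add_edge(B, G). Edges now: 12
Compute levels (Kahn BFS):
  sources (in-degree 0): D, F
  process D: level=0
    D->A: in-degree(A)=1, level(A)>=1
    D->B: in-degree(B)=1, level(B)>=1
    D->C: in-degree(C)=1, level(C)>=1
  process F: level=0
    F->B: in-degree(B)=0, level(B)=1, enqueue
    F->C: in-degree(C)=0, level(C)=1, enqueue
    F->E: in-degree(E)=2, level(E)>=1
  process B: level=1
    B->E: in-degree(E)=1, level(E)>=2
    B->G: in-degree(G)=2, level(G)>=2
  process C: level=1
    C->A: in-degree(A)=0, level(A)=2, enqueue
    C->E: in-degree(E)=0, level(E)=2, enqueue
    C->G: in-degree(G)=1, level(G)>=2
  process A: level=2
  process E: level=2
    E->G: in-degree(G)=0, level(G)=3, enqueue
  process G: level=3
All levels: A:2, B:1, C:1, D:0, E:2, F:0, G:3
level(A) = 2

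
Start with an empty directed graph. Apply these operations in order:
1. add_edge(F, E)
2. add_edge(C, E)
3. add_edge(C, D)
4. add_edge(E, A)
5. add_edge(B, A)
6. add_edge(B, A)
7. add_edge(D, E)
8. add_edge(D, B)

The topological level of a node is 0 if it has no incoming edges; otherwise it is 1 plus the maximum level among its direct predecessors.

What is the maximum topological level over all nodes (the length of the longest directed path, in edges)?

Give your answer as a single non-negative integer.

Answer: 3

Derivation:
Op 1: add_edge(F, E). Edges now: 1
Op 2: add_edge(C, E). Edges now: 2
Op 3: add_edge(C, D). Edges now: 3
Op 4: add_edge(E, A). Edges now: 4
Op 5: add_edge(B, A). Edges now: 5
Op 6: add_edge(B, A) (duplicate, no change). Edges now: 5
Op 7: add_edge(D, E). Edges now: 6
Op 8: add_edge(D, B). Edges now: 7
Compute levels (Kahn BFS):
  sources (in-degree 0): C, F
  process C: level=0
    C->D: in-degree(D)=0, level(D)=1, enqueue
    C->E: in-degree(E)=2, level(E)>=1
  process F: level=0
    F->E: in-degree(E)=1, level(E)>=1
  process D: level=1
    D->B: in-degree(B)=0, level(B)=2, enqueue
    D->E: in-degree(E)=0, level(E)=2, enqueue
  process B: level=2
    B->A: in-degree(A)=1, level(A)>=3
  process E: level=2
    E->A: in-degree(A)=0, level(A)=3, enqueue
  process A: level=3
All levels: A:3, B:2, C:0, D:1, E:2, F:0
max level = 3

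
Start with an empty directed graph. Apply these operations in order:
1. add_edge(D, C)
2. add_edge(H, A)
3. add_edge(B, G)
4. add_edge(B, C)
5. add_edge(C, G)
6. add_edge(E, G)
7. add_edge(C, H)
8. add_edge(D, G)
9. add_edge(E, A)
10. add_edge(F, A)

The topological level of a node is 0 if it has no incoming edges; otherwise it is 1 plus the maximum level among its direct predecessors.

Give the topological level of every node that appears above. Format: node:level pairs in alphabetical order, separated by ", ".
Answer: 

Answer: A:3, B:0, C:1, D:0, E:0, F:0, G:2, H:2

Derivation:
Op 1: add_edge(D, C). Edges now: 1
Op 2: add_edge(H, A). Edges now: 2
Op 3: add_edge(B, G). Edges now: 3
Op 4: add_edge(B, C). Edges now: 4
Op 5: add_edge(C, G). Edges now: 5
Op 6: add_edge(E, G). Edges now: 6
Op 7: add_edge(C, H). Edges now: 7
Op 8: add_edge(D, G). Edges now: 8
Op 9: add_edge(E, A). Edges now: 9
Op 10: add_edge(F, A). Edges now: 10
Compute levels (Kahn BFS):
  sources (in-degree 0): B, D, E, F
  process B: level=0
    B->C: in-degree(C)=1, level(C)>=1
    B->G: in-degree(G)=3, level(G)>=1
  process D: level=0
    D->C: in-degree(C)=0, level(C)=1, enqueue
    D->G: in-degree(G)=2, level(G)>=1
  process E: level=0
    E->A: in-degree(A)=2, level(A)>=1
    E->G: in-degree(G)=1, level(G)>=1
  process F: level=0
    F->A: in-degree(A)=1, level(A)>=1
  process C: level=1
    C->G: in-degree(G)=0, level(G)=2, enqueue
    C->H: in-degree(H)=0, level(H)=2, enqueue
  process G: level=2
  process H: level=2
    H->A: in-degree(A)=0, level(A)=3, enqueue
  process A: level=3
All levels: A:3, B:0, C:1, D:0, E:0, F:0, G:2, H:2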